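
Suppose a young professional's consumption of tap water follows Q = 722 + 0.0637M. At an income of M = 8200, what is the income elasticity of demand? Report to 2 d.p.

At M = 8200: Q = 1244.340.
dQ/dM = 0.0637.
η = (dQ/dM)·(M/Q) = 0.0637 × (8200/1244.340) = 0.42.

0.42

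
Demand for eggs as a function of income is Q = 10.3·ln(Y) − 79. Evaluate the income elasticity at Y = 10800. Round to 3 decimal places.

0.618

At Y = 10800: Q = 16.659.
dQ/dY = 10.3/Y = 0.000953704 at this income.
η = (dQ/dY)·(Y/Q) = 0.000953704 × (10800/16.659) = 0.618.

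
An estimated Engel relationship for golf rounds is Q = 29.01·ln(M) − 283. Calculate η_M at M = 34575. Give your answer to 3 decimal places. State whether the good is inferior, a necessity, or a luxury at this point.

1.438 (luxury)

At M = 34575: Q = 20.180.
dQ/dM = 29.01/M = 0.000839046 at this income.
η = (dQ/dM)·(M/Q) = 0.000839046 × (34575/20.180) = 1.438.
Since η > 1, the good is a luxury.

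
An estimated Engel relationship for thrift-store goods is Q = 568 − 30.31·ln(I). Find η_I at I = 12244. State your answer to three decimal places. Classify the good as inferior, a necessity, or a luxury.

At I = 12244: Q = 282.698.
dQ/dI = -30.31/I = -0.0024755 at this income.
η = (dQ/dI)·(I/Q) = -0.0024755 × (12244/282.698) = -0.107.
Since η < 0, the good is an inferior good.

-0.107 (inferior good)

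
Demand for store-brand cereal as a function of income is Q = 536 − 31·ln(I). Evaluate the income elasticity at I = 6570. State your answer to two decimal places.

At I = 6570: Q = 263.502.
dQ/dI = -31/I = -0.00471842 at this income.
η = (dQ/dI)·(I/Q) = -0.00471842 × (6570/263.502) = -0.12.

-0.12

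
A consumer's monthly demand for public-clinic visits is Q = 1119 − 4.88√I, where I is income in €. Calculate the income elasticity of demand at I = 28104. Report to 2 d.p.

-1.36

At I = 28104: Q = 300.905.
dQ/dI = -4.88/(2√I) = -0.0145548 at this income.
η = (dQ/dI)·(I/Q) = -0.0145548 × (28104/300.905) = -1.36.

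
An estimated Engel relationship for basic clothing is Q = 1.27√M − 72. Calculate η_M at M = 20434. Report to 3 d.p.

0.829

At M = 20434: Q = 109.543.
dQ/dM = 1.27/(2√M) = 0.00444219 at this income.
η = (dQ/dM)·(M/Q) = 0.00444219 × (20434/109.543) = 0.829.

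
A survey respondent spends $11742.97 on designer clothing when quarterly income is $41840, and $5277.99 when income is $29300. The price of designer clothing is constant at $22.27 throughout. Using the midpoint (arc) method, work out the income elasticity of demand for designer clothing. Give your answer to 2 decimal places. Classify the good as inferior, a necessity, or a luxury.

2.15 (luxury)

With a constant price, Q₁ = 11742.97/22.27 = 527.300 and Q₂ = 5277.99/22.27 = 237.000 (equivalently, work directly with expenditure since P cancels).
Midpoint %ΔQ = (5277.99 − 11742.97)/8510.48 = -0.75965; midpoint %ΔI = (29300 − 41840)/35570 = -0.35254.
η = -0.75965 / -0.35254 = 2.15.
η > 1 ⇒ luxury.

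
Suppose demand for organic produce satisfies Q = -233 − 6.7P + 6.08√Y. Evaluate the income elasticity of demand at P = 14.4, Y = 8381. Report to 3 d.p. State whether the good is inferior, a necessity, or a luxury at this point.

At P = 14.4, Y = 8381: Q = 227.131.
Holding P constant, ∂Q/∂Y = 6.08/(2√Y) = 0.0332067.
η_Y = (∂Q/∂Y)·(Y/Q) = 0.0332067 × (8381/227.131) = 1.225.
Since η > 1, this is a luxury.

1.225 (luxury)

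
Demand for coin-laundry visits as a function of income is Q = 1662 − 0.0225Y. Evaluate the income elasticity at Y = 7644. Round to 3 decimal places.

-0.115

At Y = 7644: Q = 1490.010.
dQ/dY = −0.0225.
η = (dQ/dY)·(Y/Q) = -0.0225 × (7644/1490.010) = -0.115.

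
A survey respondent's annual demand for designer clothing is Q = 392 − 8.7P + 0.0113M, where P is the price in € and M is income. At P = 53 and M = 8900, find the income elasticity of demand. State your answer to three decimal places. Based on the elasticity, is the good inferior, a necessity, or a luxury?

At P = 53, M = 8900: Q = 31.470.
Holding P constant, ∂Q/∂M = 0.0113.
η_M = (∂Q/∂M)·(M/Q) = 0.0113 × (8900/31.470) = 3.196.
Since η > 1, this is a luxury.

3.196 (luxury)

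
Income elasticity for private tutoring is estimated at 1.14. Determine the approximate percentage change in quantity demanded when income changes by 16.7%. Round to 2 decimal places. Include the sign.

%ΔQ ≈ η × %ΔI = 1.14 × 16.7% = 19.04%.

19.04%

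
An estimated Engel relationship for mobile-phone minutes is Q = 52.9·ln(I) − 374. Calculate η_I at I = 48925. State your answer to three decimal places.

0.268

At I = 48925: Q = 197.217.
dQ/dI = 52.9/I = 0.00108125 at this income.
η = (dQ/dI)·(I/Q) = 0.00108125 × (48925/197.217) = 0.268.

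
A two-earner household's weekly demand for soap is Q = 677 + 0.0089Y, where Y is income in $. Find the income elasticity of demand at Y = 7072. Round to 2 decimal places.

At Y = 7072: Q = 739.941.
dQ/dY = 0.0089.
η = (dQ/dY)·(Y/Q) = 0.0089 × (7072/739.941) = 0.09.

0.09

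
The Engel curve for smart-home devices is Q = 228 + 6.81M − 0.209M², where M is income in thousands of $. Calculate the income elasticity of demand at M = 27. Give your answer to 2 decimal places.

At M = 27: Q = 259.5090.
dQ/dM = 6.81 − 0.418M = -4.47600.
η = (dQ/dM)·(M/Q) = -4.47600 × (27/259.5090) = -0.47.

-0.47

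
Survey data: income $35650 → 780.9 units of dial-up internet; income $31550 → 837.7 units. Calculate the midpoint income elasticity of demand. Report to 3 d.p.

ΔQ = 837.7 − 780.9 = 56.8; midpoint Q̄ = (780.9 + 837.7)/2 = 809.3.
ΔI = 31550 − 35650 = -4100; midpoint Ī = (35650 + 31550)/2 = 33600.
η = (ΔQ/Q̄) ÷ (ΔI/Ī) = (56.8/809.3) ÷ (-4100/33600) = -0.575.

-0.575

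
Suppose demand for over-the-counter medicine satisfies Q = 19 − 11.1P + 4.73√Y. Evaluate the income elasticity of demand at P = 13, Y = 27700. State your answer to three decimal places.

At P = 13, Y = 27700: Q = 661.929.
Holding P constant, ∂Q/∂Y = 4.73/(2√Y) = 0.0142099.
η_Y = (∂Q/∂Y)·(Y/Q) = 0.0142099 × (27700/661.929) = 0.595.

0.595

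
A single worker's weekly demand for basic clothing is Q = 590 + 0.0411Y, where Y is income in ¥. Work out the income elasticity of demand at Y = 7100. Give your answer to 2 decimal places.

At Y = 7100: Q = 881.810.
dQ/dY = 0.0411.
η = (dQ/dY)·(Y/Q) = 0.0411 × (7100/881.810) = 0.33.

0.33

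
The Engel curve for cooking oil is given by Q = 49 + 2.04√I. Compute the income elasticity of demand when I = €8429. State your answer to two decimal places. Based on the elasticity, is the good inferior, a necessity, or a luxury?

At I = 8429: Q = 236.292.
dQ/dI = 2.04/(2√I) = 0.01111 at this income.
η = (dQ/dI)·(I/Q) = 0.01111 × (8429/236.292) = 0.40.
Since 0 < η < 1, the good is a necessity.

0.40 (necessity)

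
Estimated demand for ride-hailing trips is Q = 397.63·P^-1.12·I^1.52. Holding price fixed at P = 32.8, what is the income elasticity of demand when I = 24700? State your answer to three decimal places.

1.520

For a multiplicative demand Q = A·P^α·I^β, the income elasticity is β everywhere.
Here β = 1.52, so η = 1.520.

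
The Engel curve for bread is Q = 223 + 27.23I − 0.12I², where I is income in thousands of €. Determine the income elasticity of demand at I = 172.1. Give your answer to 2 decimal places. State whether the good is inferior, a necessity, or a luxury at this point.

-1.79 (inferior good)

At I = 172.1: Q = 1355.0738.
dQ/dI = 27.23 − 0.24I = -14.07400.
η = (dQ/dI)·(I/Q) = -14.07400 × (172.1/1355.0738) = -1.79.
η < 0 ⇒ inferior good.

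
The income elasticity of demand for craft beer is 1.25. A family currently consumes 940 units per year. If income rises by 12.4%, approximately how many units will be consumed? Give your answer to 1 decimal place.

1085.7

%ΔQ ≈ η × %ΔI = 1.25 × 12.4% = 15.5%.
New Q ≈ 940 × (1 + 0.155) = 1085.7.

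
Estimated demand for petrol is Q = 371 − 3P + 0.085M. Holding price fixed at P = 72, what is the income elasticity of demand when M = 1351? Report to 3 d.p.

At P = 72, M = 1351: Q = 269.835.
Holding P constant, ∂Q/∂M = 0.085.
η_M = (∂Q/∂M)·(M/Q) = 0.085 × (1351/269.835) = 0.426.

0.426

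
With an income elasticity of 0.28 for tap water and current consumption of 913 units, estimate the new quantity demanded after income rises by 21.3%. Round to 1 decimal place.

%ΔQ ≈ η × %ΔI = 0.28 × 21.3% = 5.964%.
New Q ≈ 913 × (1 + 0.05964) = 967.5.

967.5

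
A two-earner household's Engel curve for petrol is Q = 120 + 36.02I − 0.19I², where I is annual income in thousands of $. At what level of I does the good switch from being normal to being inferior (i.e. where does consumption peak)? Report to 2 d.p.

94.79

dQ/dI = 36.02 − 0.38I.
The good is inferior where dQ/dI < 0. Setting dQ/dI = 0 gives I = 36.02 / 0.38 = 94.79.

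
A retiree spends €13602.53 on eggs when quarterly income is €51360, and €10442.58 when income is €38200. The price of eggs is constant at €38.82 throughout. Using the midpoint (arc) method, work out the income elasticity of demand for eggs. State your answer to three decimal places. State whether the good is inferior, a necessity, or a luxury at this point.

With a constant price, Q₁ = 13602.53/38.82 = 350.400 and Q₂ = 10442.58/38.82 = 269.000 (equivalently, work directly with expenditure since P cancels).
Midpoint %ΔQ = (10442.58 − 13602.53)/12022.56 = -0.26284; midpoint %ΔI = (38200 − 51360)/44780 = -0.29388.
η = -0.26284 / -0.29388 = 0.894.
0 < η < 1 ⇒ necessity.

0.894 (necessity)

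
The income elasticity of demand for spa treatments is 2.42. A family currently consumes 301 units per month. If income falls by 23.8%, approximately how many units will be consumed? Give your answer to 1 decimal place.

%ΔQ ≈ η × %ΔI = 2.42 × (-23.8%) = -57.596%.
New Q ≈ 301 × (1 − 0.57596) = 127.6.

127.6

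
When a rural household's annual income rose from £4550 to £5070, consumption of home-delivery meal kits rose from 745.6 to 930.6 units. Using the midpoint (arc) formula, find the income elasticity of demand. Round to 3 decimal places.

2.042

ΔQ = 930.6 − 745.6 = 185; midpoint Q̄ = (745.6 + 930.6)/2 = 838.1.
ΔI = 5070 − 4550 = 520; midpoint Ī = (4550 + 5070)/2 = 4810.
η = (ΔQ/Q̄) ÷ (ΔI/Ī) = (185/838.1) ÷ (520/4810) = 2.042.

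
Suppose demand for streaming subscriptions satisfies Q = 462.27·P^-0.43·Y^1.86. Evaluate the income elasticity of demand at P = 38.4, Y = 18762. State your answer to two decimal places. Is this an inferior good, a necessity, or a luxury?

For a multiplicative demand Q = A·P^α·Y^β, the income elasticity is β everywhere.
Here β = 1.86, so η = 1.86.
Since η > 1, this is a luxury.

1.86 (luxury)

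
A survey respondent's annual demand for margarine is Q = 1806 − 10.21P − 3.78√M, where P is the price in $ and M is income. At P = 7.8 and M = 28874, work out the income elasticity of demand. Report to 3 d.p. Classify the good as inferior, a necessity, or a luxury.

At P = 7.8, M = 28874: Q = 1084.051.
Holding P constant, ∂Q/∂M = -3.78/(2√M) = -0.0111227.
η_M = (∂Q/∂M)·(M/Q) = -0.0111227 × (28874/1084.051) = -0.296.
Since η < 0, this is an inferior good.

-0.296 (inferior good)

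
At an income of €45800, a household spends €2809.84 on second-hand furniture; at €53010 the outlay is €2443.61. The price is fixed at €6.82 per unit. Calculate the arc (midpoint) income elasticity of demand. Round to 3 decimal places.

-0.955

With a constant price, Q₁ = 2809.84/6.82 = 412.000 and Q₂ = 2443.61/6.82 = 358.301 (equivalently, work directly with expenditure since P cancels).
Midpoint %ΔQ = (2443.61 − 2809.84)/2626.73 = -0.13942; midpoint %ΔI = (53010 − 45800)/49405 = 0.14594.
η = -0.13942 / 0.14594 = -0.955.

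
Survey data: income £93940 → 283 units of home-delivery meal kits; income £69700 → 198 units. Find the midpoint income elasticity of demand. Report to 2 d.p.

ΔQ = 198 − 283 = -85; midpoint Q̄ = (283 + 198)/2 = 240.5.
ΔI = 69700 − 93940 = -24240; midpoint Ī = (93940 + 69700)/2 = 81820.
η = (ΔQ/Q̄) ÷ (ΔI/Ī) = (-85/240.5) ÷ (-24240/81820) = 1.19.

1.19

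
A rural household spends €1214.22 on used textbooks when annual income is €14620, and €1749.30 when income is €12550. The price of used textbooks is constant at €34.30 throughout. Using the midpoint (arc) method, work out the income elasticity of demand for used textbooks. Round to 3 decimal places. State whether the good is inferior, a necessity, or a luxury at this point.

-2.370 (inferior good)

With a constant price, Q₁ = 1214.22/34.30 = 35.400 and Q₂ = 1749.30/34.30 = 51.000 (equivalently, work directly with expenditure since P cancels).
Midpoint %ΔQ = (1749.30 − 1214.22)/1481.76 = 0.36111; midpoint %ΔI = (12550 − 14620)/13585 = -0.15237.
η = 0.36111 / -0.15237 = -2.370.
η < 0 ⇒ inferior good.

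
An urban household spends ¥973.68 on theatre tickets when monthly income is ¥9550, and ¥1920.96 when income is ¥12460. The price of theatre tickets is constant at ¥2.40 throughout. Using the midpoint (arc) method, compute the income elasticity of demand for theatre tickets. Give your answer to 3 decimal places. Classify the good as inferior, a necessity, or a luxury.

With a constant price, Q₁ = 973.68/2.40 = 405.700 and Q₂ = 1920.96/2.40 = 800.400 (equivalently, work directly with expenditure since P cancels).
Midpoint %ΔQ = (1920.96 − 973.68)/1447.32 = 0.65451; midpoint %ΔI = (12460 − 9550)/11005 = 0.26443.
η = 0.65451 / 0.26443 = 2.475.
η > 1 ⇒ luxury.

2.475 (luxury)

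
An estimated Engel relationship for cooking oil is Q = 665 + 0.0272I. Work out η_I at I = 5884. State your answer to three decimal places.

0.194

At I = 5884: Q = 825.045.
dQ/dI = 0.0272.
η = (dQ/dI)·(I/Q) = 0.0272 × (5884/825.045) = 0.194.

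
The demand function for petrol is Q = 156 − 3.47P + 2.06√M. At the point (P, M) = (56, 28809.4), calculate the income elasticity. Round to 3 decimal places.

0.562

At P = 56, M = 28809.4: Q = 311.331.
Holding P constant, ∂Q/∂M = 2.06/(2√M) = 0.00606834.
η_M = (∂Q/∂M)·(M/Q) = 0.00606834 × (28809.4/311.331) = 0.562.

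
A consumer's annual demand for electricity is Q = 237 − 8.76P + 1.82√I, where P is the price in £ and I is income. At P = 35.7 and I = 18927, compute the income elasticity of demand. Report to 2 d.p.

At P = 35.7, I = 18927: Q = 174.655.
Holding P constant, ∂Q/∂I = 1.82/(2√I) = 0.00661455.
η_I = (∂Q/∂I)·(I/Q) = 0.00661455 × (18927/174.655) = 0.72.

0.72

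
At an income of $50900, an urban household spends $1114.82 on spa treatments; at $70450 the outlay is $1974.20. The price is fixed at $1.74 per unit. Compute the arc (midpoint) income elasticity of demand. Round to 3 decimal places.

With a constant price, Q₁ = 1114.82/1.74 = 640.701 and Q₂ = 1974.20/1.74 = 1134.598 (equivalently, work directly with expenditure since P cancels).
Midpoint %ΔQ = (1974.20 − 1114.82)/1544.51 = 0.55641; midpoint %ΔI = (70450 − 50900)/60675 = 0.32221.
η = 0.55641 / 0.32221 = 1.727.

1.727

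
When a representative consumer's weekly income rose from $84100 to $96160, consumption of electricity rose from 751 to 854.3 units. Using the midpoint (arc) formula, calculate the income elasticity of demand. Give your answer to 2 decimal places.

ΔQ = 854.3 − 751 = 103.3; midpoint Q̄ = (751 + 854.3)/2 = 802.65.
ΔI = 96160 − 84100 = 12060; midpoint Ī = (84100 + 96160)/2 = 90130.
η = (ΔQ/Q̄) ÷ (ΔI/Ī) = (103.3/802.65) ÷ (12060/90130) = 0.96.

0.96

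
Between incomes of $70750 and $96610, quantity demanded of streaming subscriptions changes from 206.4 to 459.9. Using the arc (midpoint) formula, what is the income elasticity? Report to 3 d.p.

2.462

ΔQ = 459.9 − 206.4 = 253.5; midpoint Q̄ = (206.4 + 459.9)/2 = 333.15.
ΔI = 96610 − 70750 = 25860; midpoint Ī = (70750 + 96610)/2 = 83680.
η = (ΔQ/Q̄) ÷ (ΔI/Ī) = (253.5/333.15) ÷ (25860/83680) = 2.462.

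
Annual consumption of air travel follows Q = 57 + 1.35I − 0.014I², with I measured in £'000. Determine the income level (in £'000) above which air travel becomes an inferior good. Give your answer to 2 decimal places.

48.21

dQ/dI = 1.35 − 0.028I.
The good is inferior where dQ/dI < 0. Setting dQ/dI = 0 gives I = 1.35 / 0.028 = 48.21.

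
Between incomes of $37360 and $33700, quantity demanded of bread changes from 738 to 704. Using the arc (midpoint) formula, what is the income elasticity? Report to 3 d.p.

ΔQ = 704 − 738 = -34; midpoint Q̄ = (738 + 704)/2 = 721.
ΔI = 33700 − 37360 = -3660; midpoint Ī = (37360 + 33700)/2 = 35530.
η = (ΔQ/Q̄) ÷ (ΔI/Ī) = (-34/721) ÷ (-3660/35530) = 0.458.

0.458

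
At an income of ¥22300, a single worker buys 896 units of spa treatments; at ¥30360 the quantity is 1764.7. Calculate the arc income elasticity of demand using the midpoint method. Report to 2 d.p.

2.13

ΔQ = 1764.7 − 896 = 868.7; midpoint Q̄ = (896 + 1764.7)/2 = 1330.35.
ΔI = 30360 − 22300 = 8060; midpoint Ī = (22300 + 30360)/2 = 26330.
η = (ΔQ/Q̄) ÷ (ΔI/Ī) = (868.7/1330.35) ÷ (8060/26330) = 2.13.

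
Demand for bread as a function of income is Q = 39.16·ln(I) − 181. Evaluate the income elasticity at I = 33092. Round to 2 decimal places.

At I = 33092: Q = 226.540.
dQ/dI = 39.16/I = 0.00118337 at this income.
η = (dQ/dI)·(I/Q) = 0.00118337 × (33092/226.540) = 0.17.

0.17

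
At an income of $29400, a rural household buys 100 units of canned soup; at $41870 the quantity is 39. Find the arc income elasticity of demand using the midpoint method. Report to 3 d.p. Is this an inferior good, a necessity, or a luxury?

ΔQ = 39 − 100 = -61; midpoint Q̄ = (100 + 39)/2 = 69.5.
ΔI = 41870 − 29400 = 12470; midpoint Ī = (29400 + 41870)/2 = 35635.
η = (ΔQ/Q̄) ÷ (ΔI/Ī) = (-61/69.5) ÷ (12470/35635) = -2.508.
η < 0 ⇒ inferior good.

-2.508 (inferior good)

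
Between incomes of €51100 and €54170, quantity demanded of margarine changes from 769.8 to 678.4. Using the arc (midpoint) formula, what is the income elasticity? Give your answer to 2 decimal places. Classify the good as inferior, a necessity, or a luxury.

-2.16 (inferior good)

ΔQ = 678.4 − 769.8 = -91.4; midpoint Q̄ = (769.8 + 678.4)/2 = 724.1.
ΔI = 54170 − 51100 = 3070; midpoint Ī = (51100 + 54170)/2 = 52635.
η = (ΔQ/Q̄) ÷ (ΔI/Ī) = (-91.4/724.1) ÷ (3070/52635) = -2.16.
η < 0 ⇒ inferior good.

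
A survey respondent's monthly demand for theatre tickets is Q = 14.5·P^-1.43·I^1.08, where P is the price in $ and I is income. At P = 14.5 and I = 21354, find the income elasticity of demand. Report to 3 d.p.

For a multiplicative demand Q = A·P^α·I^β, the income elasticity is β everywhere.
Here β = 1.08, so η = 1.080.

1.080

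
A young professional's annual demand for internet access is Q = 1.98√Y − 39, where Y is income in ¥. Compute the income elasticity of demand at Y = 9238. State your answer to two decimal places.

0.63

At Y = 9238: Q = 151.307.
dQ/dY = 1.98/(2√Y) = 0.0103002 at this income.
η = (dQ/dY)·(Y/Q) = 0.0103002 × (9238/151.307) = 0.63.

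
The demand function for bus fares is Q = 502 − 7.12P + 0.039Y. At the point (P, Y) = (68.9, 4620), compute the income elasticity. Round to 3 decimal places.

0.940

At P = 68.9, Y = 4620: Q = 191.612.
Holding P constant, ∂Q/∂Y = 0.039.
η_Y = (∂Q/∂Y)·(Y/Q) = 0.039 × (4620/191.612) = 0.940.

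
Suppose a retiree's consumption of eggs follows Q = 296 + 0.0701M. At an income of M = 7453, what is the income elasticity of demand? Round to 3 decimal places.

At M = 7453: Q = 818.455.
dQ/dM = 0.0701.
η = (dQ/dM)·(M/Q) = 0.0701 × (7453/818.455) = 0.638.

0.638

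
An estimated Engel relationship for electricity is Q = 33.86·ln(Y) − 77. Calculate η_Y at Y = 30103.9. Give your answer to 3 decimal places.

0.124

At Y = 30103.9: Q = 272.178.
dQ/dY = 33.86/Y = 0.00112477 at this income.
η = (dQ/dY)·(Y/Q) = 0.00112477 × (30103.9/272.178) = 0.124.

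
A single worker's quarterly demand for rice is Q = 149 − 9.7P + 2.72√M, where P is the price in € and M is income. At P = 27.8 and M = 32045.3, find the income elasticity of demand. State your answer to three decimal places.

At P = 27.8, M = 32045.3: Q = 366.253.
Holding P constant, ∂Q/∂M = 2.72/(2√M) = 0.00759726.
η_M = (∂Q/∂M)·(M/Q) = 0.00759726 × (32045.3/366.253) = 0.665.

0.665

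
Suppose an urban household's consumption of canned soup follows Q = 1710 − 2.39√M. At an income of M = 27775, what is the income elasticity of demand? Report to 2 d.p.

At M = 27775: Q = 1311.687.
dQ/dM = -2.39/(2√M) = -0.00717036 at this income.
η = (dQ/dM)·(M/Q) = -0.00717036 × (27775/1311.687) = -0.15.

-0.15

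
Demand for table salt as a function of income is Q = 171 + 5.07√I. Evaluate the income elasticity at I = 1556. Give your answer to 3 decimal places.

At I = 1556: Q = 370.992.
dQ/dI = 5.07/(2√I) = 0.0642648 at this income.
η = (dQ/dI)·(I/Q) = 0.0642648 × (1556/370.992) = 0.270.

0.270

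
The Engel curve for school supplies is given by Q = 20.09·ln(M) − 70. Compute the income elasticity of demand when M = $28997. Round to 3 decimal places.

At M = 28997: Q = 136.424.
dQ/dM = 20.09/M = 0.00069283 at this income.
η = (dQ/dM)·(M/Q) = 0.00069283 × (28997/136.424) = 0.147.

0.147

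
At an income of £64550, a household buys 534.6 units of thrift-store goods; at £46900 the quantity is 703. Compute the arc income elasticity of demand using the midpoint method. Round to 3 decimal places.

-0.859

ΔQ = 703 − 534.6 = 168.4; midpoint Q̄ = (534.6 + 703)/2 = 618.8.
ΔI = 46900 − 64550 = -17650; midpoint Ī = (64550 + 46900)/2 = 55725.
η = (ΔQ/Q̄) ÷ (ΔI/Ī) = (168.4/618.8) ÷ (-17650/55725) = -0.859.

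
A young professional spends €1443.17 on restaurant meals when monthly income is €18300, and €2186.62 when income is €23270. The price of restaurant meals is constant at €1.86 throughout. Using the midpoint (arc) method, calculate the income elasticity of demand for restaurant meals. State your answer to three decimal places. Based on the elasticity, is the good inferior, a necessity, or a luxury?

1.713 (luxury)

With a constant price, Q₁ = 1443.17/1.86 = 775.898 and Q₂ = 2186.62/1.86 = 1175.602 (equivalently, work directly with expenditure since P cancels).
Midpoint %ΔQ = (2186.62 − 1443.17)/1814.90 = 0.40964; midpoint %ΔI = (23270 − 18300)/20785 = 0.23911.
η = 0.40964 / 0.23911 = 1.713.
η > 1 ⇒ luxury.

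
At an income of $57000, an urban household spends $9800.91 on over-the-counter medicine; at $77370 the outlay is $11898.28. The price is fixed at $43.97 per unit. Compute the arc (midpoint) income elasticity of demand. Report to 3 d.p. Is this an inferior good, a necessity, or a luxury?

With a constant price, Q₁ = 9800.91/43.97 = 222.900 and Q₂ = 11898.28/43.97 = 270.600 (equivalently, work directly with expenditure since P cancels).
Midpoint %ΔQ = (11898.28 − 9800.91)/10849.60 = 0.19331; midpoint %ΔI = (77370 − 57000)/67185 = 0.30319.
η = 0.19331 / 0.30319 = 0.638.
0 < η < 1 ⇒ necessity.

0.638 (necessity)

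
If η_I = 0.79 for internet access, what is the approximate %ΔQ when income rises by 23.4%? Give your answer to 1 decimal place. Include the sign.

18.5%

%ΔQ ≈ η × %ΔI = 0.79 × 23.4% = 18.5%.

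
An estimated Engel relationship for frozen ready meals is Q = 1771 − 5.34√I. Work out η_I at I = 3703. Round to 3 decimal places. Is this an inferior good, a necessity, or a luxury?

-0.112 (inferior good)

At I = 3703: Q = 1446.049.
dQ/dI = -5.34/(2√I) = -0.0438767 at this income.
η = (dQ/dI)·(I/Q) = -0.0438767 × (3703/1446.049) = -0.112.
Since η < 0, the good is an inferior good.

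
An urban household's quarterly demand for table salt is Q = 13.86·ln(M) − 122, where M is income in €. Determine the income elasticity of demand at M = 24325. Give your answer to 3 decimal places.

0.771

At M = 24325: Q = 17.976.
dQ/dM = 13.86/M = 0.000569784 at this income.
η = (dQ/dM)·(M/Q) = 0.000569784 × (24325/17.976) = 0.771.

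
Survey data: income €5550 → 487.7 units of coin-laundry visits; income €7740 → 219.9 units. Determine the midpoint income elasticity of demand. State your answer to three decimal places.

-2.297

ΔQ = 219.9 − 487.7 = -267.8; midpoint Q̄ = (487.7 + 219.9)/2 = 353.8.
ΔI = 7740 − 5550 = 2190; midpoint Ī = (5550 + 7740)/2 = 6645.
η = (ΔQ/Q̄) ÷ (ΔI/Ī) = (-267.8/353.8) ÷ (2190/6645) = -2.297.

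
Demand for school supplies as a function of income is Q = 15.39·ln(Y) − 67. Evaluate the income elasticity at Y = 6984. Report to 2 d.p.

At Y = 6984: Q = 69.223.
dQ/dY = 15.39/Y = 0.00220361 at this income.
η = (dQ/dY)·(Y/Q) = 0.00220361 × (6984/69.223) = 0.22.

0.22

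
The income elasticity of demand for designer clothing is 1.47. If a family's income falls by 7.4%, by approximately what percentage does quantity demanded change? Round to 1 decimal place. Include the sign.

-10.9%

%ΔQ ≈ η × %ΔI = 1.47 × (-7.4%) = -10.9%.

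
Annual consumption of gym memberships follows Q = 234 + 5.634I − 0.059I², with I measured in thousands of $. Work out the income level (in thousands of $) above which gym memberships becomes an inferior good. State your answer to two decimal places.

47.75

dQ/dI = 5.634 − 0.118I.
The good is inferior where dQ/dI < 0. Setting dQ/dI = 0 gives I = 5.634 / 0.118 = 47.75.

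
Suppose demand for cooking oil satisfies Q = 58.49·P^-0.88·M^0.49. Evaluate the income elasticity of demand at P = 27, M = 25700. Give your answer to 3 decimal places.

For a multiplicative demand Q = A·P^α·M^β, the income elasticity is β everywhere.
Here β = 0.49, so η = 0.490.

0.490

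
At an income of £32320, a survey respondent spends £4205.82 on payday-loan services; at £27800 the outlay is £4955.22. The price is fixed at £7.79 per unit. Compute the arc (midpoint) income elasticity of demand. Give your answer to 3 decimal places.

-1.088

With a constant price, Q₁ = 4205.82/7.79 = 539.900 and Q₂ = 4955.22/7.79 = 636.100 (equivalently, work directly with expenditure since P cancels).
Midpoint %ΔQ = (4955.22 − 4205.82)/4580.52 = 0.16361; midpoint %ΔI = (27800 − 32320)/30060 = -0.15037.
η = 0.16361 / -0.15037 = -1.088.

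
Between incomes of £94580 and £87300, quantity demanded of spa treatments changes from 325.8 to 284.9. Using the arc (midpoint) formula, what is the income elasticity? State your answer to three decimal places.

ΔQ = 284.9 − 325.8 = -40.9; midpoint Q̄ = (325.8 + 284.9)/2 = 305.35.
ΔI = 87300 − 94580 = -7280; midpoint Ī = (94580 + 87300)/2 = 90940.
η = (ΔQ/Q̄) ÷ (ΔI/Ī) = (-40.9/305.35) ÷ (-7280/90940) = 1.673.

1.673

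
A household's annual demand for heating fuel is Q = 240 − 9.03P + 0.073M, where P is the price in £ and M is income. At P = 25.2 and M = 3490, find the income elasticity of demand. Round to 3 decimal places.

0.953

At P = 25.2, M = 3490: Q = 267.214.
Holding P constant, ∂Q/∂M = 0.073.
η_M = (∂Q/∂M)·(M/Q) = 0.073 × (3490/267.214) = 0.953.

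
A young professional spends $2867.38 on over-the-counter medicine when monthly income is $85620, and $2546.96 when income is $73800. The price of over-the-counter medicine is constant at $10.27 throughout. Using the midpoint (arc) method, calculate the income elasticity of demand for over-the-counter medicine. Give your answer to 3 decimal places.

0.798

With a constant price, Q₁ = 2867.38/10.27 = 279.200 and Q₂ = 2546.96/10.27 = 248.000 (equivalently, work directly with expenditure since P cancels).
Midpoint %ΔQ = (2546.96 − 2867.38)/2707.17 = -0.11836; midpoint %ΔI = (73800 − 85620)/79710 = -0.14829.
η = -0.11836 / -0.14829 = 0.798.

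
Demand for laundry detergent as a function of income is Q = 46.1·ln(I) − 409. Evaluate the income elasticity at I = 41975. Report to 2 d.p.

0.56

At I = 41975: Q = 81.727.
dQ/dI = 46.1/I = 0.00109827 at this income.
η = (dQ/dI)·(I/Q) = 0.00109827 × (41975/81.727) = 0.56.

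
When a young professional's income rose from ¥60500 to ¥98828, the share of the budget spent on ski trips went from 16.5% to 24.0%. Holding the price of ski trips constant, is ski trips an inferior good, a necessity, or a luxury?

luxury

The budget share rises as income rises, so η > 1.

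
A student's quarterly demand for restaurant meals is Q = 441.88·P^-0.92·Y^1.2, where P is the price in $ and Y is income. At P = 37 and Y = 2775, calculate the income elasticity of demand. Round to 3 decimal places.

For a multiplicative demand Q = A·P^α·Y^β, the income elasticity is β everywhere.
Here β = 1.2, so η = 1.200.

1.200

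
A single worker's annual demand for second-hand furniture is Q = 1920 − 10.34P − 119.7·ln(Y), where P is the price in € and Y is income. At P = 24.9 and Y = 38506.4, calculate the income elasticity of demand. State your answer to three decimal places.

At P = 24.9, Y = 38506.4: Q = 398.672.
Holding P constant, ∂Q/∂Y = -119.7/Y = -0.00310857.
η_Y = (∂Q/∂Y)·(Y/Q) = -0.00310857 × (38506.4/398.672) = -0.300.

-0.300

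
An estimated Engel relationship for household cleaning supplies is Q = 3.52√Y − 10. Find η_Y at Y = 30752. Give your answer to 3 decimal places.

0.508

At Y = 30752: Q = 607.276.
dQ/dY = 3.52/(2√Y) = 0.0100364 at this income.
η = (dQ/dY)·(Y/Q) = 0.0100364 × (30752/607.276) = 0.508.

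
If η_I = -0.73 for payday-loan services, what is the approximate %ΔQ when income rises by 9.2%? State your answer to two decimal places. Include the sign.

-6.72%

%ΔQ ≈ η × %ΔI = -0.73 × 9.2% = -6.72%.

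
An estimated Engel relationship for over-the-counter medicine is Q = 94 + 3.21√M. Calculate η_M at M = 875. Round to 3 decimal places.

0.251

At M = 875: Q = 188.953.
dQ/dM = 3.21/(2√M) = 0.0542589 at this income.
η = (dQ/dM)·(M/Q) = 0.0542589 × (875/188.953) = 0.251.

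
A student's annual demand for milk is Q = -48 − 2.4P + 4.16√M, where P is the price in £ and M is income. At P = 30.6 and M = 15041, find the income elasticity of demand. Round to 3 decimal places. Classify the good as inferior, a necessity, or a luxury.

At P = 30.6, M = 15041: Q = 388.750.
Holding P constant, ∂Q/∂M = 4.16/(2√M) = 0.01696.
η_M = (∂Q/∂M)·(M/Q) = 0.01696 × (15041/388.750) = 0.656.
Since 0 < η < 1, this is a necessity.

0.656 (necessity)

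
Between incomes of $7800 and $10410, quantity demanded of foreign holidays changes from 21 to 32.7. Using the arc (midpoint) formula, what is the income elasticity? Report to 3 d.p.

1.520

ΔQ = 32.7 − 21 = 11.7; midpoint Q̄ = (21 + 32.7)/2 = 26.85.
ΔI = 10410 − 7800 = 2610; midpoint Ī = (7800 + 10410)/2 = 9105.
η = (ΔQ/Q̄) ÷ (ΔI/Ī) = (11.7/26.85) ÷ (2610/9105) = 1.520.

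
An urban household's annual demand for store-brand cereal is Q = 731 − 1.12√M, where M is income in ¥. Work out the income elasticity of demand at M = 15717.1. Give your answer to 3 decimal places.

At M = 15717.1: Q = 590.588.
dQ/dM = -1.12/(2√M) = -0.00446685 at this income.
η = (dQ/dM)·(M/Q) = -0.00446685 × (15717.1/590.588) = -0.119.

-0.119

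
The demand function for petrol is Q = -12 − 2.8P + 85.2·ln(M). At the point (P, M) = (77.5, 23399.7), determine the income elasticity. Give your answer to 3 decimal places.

At P = 77.5, M = 23399.7: Q = 628.153.
Holding P constant, ∂Q/∂M = 85.2/M = 0.00364107.
η_M = (∂Q/∂M)·(M/Q) = 0.00364107 × (23399.7/628.153) = 0.136.

0.136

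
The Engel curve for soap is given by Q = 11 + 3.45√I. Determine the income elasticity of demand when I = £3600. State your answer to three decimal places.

At I = 3600: Q = 218.000.
dQ/dI = 3.45/(2√I) = 0.02875 at this income.
η = (dQ/dI)·(I/Q) = 0.02875 × (3600/218.000) = 0.475.

0.475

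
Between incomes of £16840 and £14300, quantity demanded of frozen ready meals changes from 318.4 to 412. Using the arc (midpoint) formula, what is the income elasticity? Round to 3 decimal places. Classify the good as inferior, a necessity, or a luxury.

ΔQ = 412 − 318.4 = 93.6; midpoint Q̄ = (318.4 + 412)/2 = 365.2.
ΔI = 14300 − 16840 = -2540; midpoint Ī = (16840 + 14300)/2 = 15570.
η = (ΔQ/Q̄) ÷ (ΔI/Ī) = (93.6/365.2) ÷ (-2540/15570) = -1.571.
η < 0 ⇒ inferior good.

-1.571 (inferior good)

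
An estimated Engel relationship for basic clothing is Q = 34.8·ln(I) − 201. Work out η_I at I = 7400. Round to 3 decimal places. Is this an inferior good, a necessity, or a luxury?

At I = 7400: Q = 109.041.
dQ/dI = 34.8/I = 0.0047027 at this income.
η = (dQ/dI)·(I/Q) = 0.0047027 × (7400/109.041) = 0.319.
Since 0 < η < 1, the good is a necessity.

0.319 (necessity)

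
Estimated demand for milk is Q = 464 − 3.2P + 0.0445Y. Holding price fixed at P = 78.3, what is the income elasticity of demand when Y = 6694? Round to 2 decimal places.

0.58

At P = 78.3, Y = 6694: Q = 511.323.
Holding P constant, ∂Q/∂Y = 0.0445.
η_Y = (∂Q/∂Y)·(Y/Q) = 0.0445 × (6694/511.323) = 0.58.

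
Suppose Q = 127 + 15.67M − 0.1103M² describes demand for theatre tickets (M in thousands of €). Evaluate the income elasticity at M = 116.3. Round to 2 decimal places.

-2.54

At M = 116.3: Q = 457.5374.
dQ/dM = 15.67 − 0.2206M = -9.98578.
η = (dQ/dM)·(M/Q) = -9.98578 × (116.3/457.5374) = -2.54.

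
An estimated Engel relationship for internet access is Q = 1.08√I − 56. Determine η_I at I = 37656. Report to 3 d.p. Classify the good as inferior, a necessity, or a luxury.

0.682 (necessity)

At I = 37656: Q = 153.576.
dQ/dI = 1.08/(2√I) = 0.00278277 at this income.
η = (dQ/dI)·(I/Q) = 0.00278277 × (37656/153.576) = 0.682.
Since 0 < η < 1, the good is a necessity.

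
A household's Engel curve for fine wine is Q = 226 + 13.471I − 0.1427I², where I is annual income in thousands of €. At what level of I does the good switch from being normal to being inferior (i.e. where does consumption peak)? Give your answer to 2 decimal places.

dQ/dI = 13.471 − 0.2854I.
The good is inferior where dQ/dI < 0. Setting dQ/dI = 0 gives I = 13.471 / 0.2854 = 47.20.

47.20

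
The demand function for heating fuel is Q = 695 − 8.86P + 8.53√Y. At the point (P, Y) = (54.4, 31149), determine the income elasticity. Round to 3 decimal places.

0.438

At P = 54.4, Y = 31149: Q = 1718.482.
Holding P constant, ∂Q/∂Y = 8.53/(2√Y) = 0.0241656.
η_Y = (∂Q/∂Y)·(Y/Q) = 0.0241656 × (31149/1718.482) = 0.438.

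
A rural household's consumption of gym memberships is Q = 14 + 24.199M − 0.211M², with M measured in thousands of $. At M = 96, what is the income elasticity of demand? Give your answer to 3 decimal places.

-3.990

At M = 96: Q = 392.5280.
dQ/dM = 24.199 − 0.422M = -16.31300.
η = (dQ/dM)·(M/Q) = -16.31300 × (96/392.5280) = -3.990.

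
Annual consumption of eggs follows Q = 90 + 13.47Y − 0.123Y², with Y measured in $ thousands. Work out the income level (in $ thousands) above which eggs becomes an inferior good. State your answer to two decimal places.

dQ/dY = 13.47 − 0.246Y.
The good is inferior where dQ/dY < 0. Setting dQ/dY = 0 gives Y = 13.47 / 0.246 = 54.76.

54.76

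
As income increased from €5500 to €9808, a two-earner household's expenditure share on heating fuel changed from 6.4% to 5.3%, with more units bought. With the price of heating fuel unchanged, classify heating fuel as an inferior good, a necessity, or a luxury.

necessity

Quantity rises but the budget share falls as income rises, so 0 < η < 1.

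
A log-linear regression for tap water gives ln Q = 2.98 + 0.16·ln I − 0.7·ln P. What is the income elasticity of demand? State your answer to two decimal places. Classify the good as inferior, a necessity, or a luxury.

In a log-linear demand, the coefficient on ln I is the income elasticity.
So η = 0.16.
0 < η < 1 ⇒ necessity.

0.16 (necessity)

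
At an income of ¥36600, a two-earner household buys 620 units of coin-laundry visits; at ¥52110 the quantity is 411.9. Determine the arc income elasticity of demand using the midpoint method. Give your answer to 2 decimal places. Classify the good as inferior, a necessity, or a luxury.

-1.15 (inferior good)

ΔQ = 411.9 − 620 = -208.1; midpoint Q̄ = (620 + 411.9)/2 = 515.95.
ΔI = 52110 − 36600 = 15510; midpoint Ī = (36600 + 52110)/2 = 44355.
η = (ΔQ/Q̄) ÷ (ΔI/Ī) = (-208.1/515.95) ÷ (15510/44355) = -1.15.
η < 0 ⇒ inferior good.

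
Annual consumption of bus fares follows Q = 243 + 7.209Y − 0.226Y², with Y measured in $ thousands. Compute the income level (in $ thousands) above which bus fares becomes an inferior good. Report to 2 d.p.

15.95

dQ/dY = 7.209 − 0.452Y.
The good is inferior where dQ/dY < 0. Setting dQ/dY = 0 gives Y = 7.209 / 0.452 = 15.95.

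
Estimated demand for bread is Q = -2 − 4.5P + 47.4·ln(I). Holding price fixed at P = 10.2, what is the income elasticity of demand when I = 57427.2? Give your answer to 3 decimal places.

0.101

At P = 10.2, I = 57427.2: Q = 471.522.
Holding P constant, ∂Q/∂I = 47.4/I = 0.000825393.
η_I = (∂Q/∂I)·(I/Q) = 0.000825393 × (57427.2/471.522) = 0.101.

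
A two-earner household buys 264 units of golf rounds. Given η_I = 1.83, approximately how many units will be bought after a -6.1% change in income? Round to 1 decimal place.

234.5

%ΔQ ≈ η × %ΔI = 1.83 × (-6.1%) = -11.163%.
New Q ≈ 264 × (1 − 0.11163) = 234.5.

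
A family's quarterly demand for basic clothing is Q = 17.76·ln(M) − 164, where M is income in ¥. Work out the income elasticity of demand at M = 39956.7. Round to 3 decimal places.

At M = 39956.7: Q = 24.177.
dQ/dM = 17.76/M = 0.000444481 at this income.
η = (dQ/dM)·(M/Q) = 0.000444481 × (39956.7/24.177) = 0.735.

0.735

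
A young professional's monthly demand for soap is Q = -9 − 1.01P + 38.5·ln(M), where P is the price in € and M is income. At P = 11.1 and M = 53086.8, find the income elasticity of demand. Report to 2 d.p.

At P = 11.1, M = 53086.8: Q = 398.657.
Holding P constant, ∂Q/∂M = 38.5/M = 0.000725227.
η_M = (∂Q/∂M)·(M/Q) = 0.000725227 × (53086.8/398.657) = 0.10.

0.10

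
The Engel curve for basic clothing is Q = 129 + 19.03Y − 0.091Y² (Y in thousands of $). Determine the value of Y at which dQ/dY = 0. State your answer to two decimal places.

dQ/dY = 19.03 − 0.182Y.
The good is inferior where dQ/dY < 0. Setting dQ/dY = 0 gives Y = 19.03 / 0.182 = 104.56.

104.56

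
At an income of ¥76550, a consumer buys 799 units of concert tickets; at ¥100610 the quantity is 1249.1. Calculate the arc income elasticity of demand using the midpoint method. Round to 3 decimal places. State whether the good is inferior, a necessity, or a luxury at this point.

1.618 (luxury)

ΔQ = 1249.1 − 799 = 450.1; midpoint Q̄ = (799 + 1249.1)/2 = 1024.05.
ΔI = 100610 − 76550 = 24060; midpoint Ī = (76550 + 100610)/2 = 88580.
η = (ΔQ/Q̄) ÷ (ΔI/Ī) = (450.1/1024.05) ÷ (24060/88580) = 1.618.
η > 1 ⇒ luxury.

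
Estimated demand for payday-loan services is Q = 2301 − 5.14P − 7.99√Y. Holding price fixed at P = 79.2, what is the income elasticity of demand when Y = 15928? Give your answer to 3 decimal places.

-0.569

At P = 79.2, Y = 15928: Q = 885.525.
Holding P constant, ∂Q/∂Y = -7.99/(2√Y) = -0.0316546.
η_Y = (∂Q/∂Y)·(Y/Q) = -0.0316546 × (15928/885.525) = -0.569.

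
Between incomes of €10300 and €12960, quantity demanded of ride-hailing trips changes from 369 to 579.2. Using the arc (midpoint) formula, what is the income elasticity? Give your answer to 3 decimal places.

1.938

ΔQ = 579.2 − 369 = 210.2; midpoint Q̄ = (369 + 579.2)/2 = 474.1.
ΔI = 12960 − 10300 = 2660; midpoint Ī = (10300 + 12960)/2 = 11630.
η = (ΔQ/Q̄) ÷ (ΔI/Ī) = (210.2/474.1) ÷ (2660/11630) = 1.938.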